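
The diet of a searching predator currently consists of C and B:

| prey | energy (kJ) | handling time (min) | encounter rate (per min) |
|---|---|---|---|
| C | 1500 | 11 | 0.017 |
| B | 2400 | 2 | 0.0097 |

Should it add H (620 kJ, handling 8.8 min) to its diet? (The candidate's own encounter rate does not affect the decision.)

Intake rate on the current diet: R = (0.017×1500 + 0.0097×2400) / (1 + 0.017×11 + 0.0097×2) = 48.78/1.206 = 40.43 kJ/min.
H: E/h = 620/8.8 = 70.45 kJ/min.
70.45 > 40.43, so adding H raises the average — include it.

Yes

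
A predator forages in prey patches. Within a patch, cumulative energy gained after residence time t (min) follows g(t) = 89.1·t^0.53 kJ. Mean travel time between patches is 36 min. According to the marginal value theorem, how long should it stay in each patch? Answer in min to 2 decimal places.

40.60 min

Maximise g(t)/(T+t): set derivative to zero → g'(t)(T+t) = g(t).
g'(t) = 0.53·89.1·t^-0.47. Setting 0.53·89.1·t^-0.47 = 89.1·t^0.53/(36+t) gives 0.53(36+t) = t, so 0.47·t = 0.53×36.
t* = 0.53×36/0.47 = 40.6 min.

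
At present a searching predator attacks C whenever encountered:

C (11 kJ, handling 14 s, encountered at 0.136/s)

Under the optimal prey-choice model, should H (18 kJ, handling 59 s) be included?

On C alone, R = ΣλE/(1+Σλh) = 1.496/2.904 = 0.5152 kJ/s.
Profitability of H: 18/59 = 0.3051 kJ/s.
0.3051 < 0.5152, so adding H would lower the average — exclude it.

No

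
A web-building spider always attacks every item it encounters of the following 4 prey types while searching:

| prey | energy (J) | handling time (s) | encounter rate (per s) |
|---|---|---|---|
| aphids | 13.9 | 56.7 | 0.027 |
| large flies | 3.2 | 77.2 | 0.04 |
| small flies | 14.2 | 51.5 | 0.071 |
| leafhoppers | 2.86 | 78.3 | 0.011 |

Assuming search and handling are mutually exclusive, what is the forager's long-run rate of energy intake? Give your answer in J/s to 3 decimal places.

0.152 J/s

R = (0.027×13.9 + 0.04×3.2 + 0.071×14.2 + 0.011×2.86) / (1 + 0.027×56.7 + 0.04×77.2 + 0.071×51.5 + 0.011×78.3) = 1.543/10.14 = 0.1522 J/s.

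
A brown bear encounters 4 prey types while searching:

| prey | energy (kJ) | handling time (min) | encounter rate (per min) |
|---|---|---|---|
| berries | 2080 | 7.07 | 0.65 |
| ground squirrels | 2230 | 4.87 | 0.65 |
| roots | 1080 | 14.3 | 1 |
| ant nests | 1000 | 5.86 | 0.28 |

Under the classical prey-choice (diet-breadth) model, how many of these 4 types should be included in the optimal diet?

1

Rank by E/h (kJ/min): ground squirrels 458, berries 294, ant nests 171, roots 75.5. Include each in turn until the next type's E/h falls below the running intake rate.
Rate on top 1: 348. berries: 294 < 348 → exclude; stop.
Optimal diet: ground squirrels — 1 of 4 types.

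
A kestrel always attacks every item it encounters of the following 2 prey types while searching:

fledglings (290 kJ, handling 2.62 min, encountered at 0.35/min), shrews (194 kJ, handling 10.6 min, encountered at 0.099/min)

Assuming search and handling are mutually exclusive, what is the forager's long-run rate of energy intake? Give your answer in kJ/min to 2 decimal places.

R = (0.35×290 + 0.099×194) / (1 + 0.35×2.62 + 0.099×10.6) = 120.7/2.966 = 40.69 kJ/min.

40.69 kJ/min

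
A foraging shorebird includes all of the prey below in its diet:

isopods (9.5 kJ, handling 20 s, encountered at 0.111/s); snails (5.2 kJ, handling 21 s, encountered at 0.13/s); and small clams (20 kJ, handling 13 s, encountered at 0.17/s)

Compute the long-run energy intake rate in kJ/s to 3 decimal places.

0.629 kJ/s

R = (0.111×9.5 + 0.13×5.2 + 0.17×20) / (1 + 0.111×20 + 0.13×21 + 0.17×13) = 5.131/8.16 = 0.6287 kJ/s.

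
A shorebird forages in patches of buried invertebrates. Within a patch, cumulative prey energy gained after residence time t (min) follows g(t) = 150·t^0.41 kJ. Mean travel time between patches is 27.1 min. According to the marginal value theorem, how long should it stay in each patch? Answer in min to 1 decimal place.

18.8 min

Optimal t* satisfies g'(t*) = g(t*)/(T + t*).
g'(t) = 0.41·150·t^-0.59. Setting 0.41·150·t^-0.59 = 150·t^0.41/(27.1+t) gives 0.41(27.1+t) = t, so 0.59·t = 0.41×27.1.
t* = 0.41×27.1/0.59 = 18.83 min.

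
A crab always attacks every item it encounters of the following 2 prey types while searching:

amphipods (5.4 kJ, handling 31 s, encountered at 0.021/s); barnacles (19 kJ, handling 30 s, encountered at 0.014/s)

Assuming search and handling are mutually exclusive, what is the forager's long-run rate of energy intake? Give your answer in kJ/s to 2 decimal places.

R = (0.021×5.4 + 0.014×19) / (1 + 0.021×31 + 0.014×30) = 0.3794/2.071 = 0.1832 kJ/s.

0.18 kJ/s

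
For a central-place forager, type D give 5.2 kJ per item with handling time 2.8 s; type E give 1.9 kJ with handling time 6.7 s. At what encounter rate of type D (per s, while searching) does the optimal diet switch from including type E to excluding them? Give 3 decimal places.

0.064 per s

Drop type E once their profitability E₂/h₂ falls below the rate achievable on type D alone: E₂/h₂ = λE₁/(1 + λh₁).
Solve for λ: λE₁h₂ = E₂(1 + λh₁) → λ(E₁h₂ − E₂h₁) = E₂ → λ = E₂/(E₁h₂ − E₂h₁).
λ = 1.9/(5.2×6.7 − 1.9×2.8) = 1.9/29.52 = 0.06436 per s.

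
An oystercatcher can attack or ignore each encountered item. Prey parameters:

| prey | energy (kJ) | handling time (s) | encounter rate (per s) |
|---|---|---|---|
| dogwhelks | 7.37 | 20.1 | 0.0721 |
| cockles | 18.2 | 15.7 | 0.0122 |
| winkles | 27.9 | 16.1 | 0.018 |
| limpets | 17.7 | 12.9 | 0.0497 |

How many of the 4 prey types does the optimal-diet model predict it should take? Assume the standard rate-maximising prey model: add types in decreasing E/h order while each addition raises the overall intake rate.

3

Rank by E/h (kJ/s): winkles 1.73, limpets 1.37, cockles 1.16, dogwhelks 0.367. Include each in turn until the next type's E/h falls below the running intake rate.
Rate on top 1: 0.3894. limpets: 1.37 > 0.3894 → include.
Rate on top 2: 0.7157. cockles: 1.16 > 0.7157 → include.
Rate on top 3: 0.7557. dogwhelks: 0.367 < 0.7557 → exclude; stop.
Optimal diet: winkles, limpets, cockles — 3 of 4 types.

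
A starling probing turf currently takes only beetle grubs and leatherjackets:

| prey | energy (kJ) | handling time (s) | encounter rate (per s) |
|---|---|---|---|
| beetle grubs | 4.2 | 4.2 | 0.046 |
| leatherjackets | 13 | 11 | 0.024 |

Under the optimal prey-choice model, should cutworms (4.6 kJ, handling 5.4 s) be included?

Yes

On beetle grubs and leatherjackets alone, R = ΣλE/(1+Σλh) = 0.5052/1.457 = 0.3467 kJ/s.
cutworms: E/h = 4.6/5.4 = 0.8519 kJ/s.
0.8519 > 0.3467, so adding cutworms raises the average — include it.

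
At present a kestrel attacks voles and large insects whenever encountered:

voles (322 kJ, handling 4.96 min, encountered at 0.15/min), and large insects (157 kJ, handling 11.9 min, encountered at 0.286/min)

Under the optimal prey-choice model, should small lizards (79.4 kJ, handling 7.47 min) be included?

No

On voles and large insects alone, R = ΣλE/(1+Σλh) = 93.2/5.147 = 18.11 kJ/min.
small lizards: E/h = 79.4/7.47 = 10.63 kJ/min.
10.63 < 18.11, so adding small lizards would lower the average — exclude it.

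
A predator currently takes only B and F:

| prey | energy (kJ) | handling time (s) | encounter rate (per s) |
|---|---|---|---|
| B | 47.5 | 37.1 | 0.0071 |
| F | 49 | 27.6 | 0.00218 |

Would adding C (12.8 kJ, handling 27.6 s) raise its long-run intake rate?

Yes

On B and F alone, R = ΣλE/(1+Σλh) = 0.4441/1.324 = 0.3355 kJ/s.
C: E/h = 12.8/27.6 = 0.4638 kJ/s.
Since 0.4638 > R, including C increases the long-run rate.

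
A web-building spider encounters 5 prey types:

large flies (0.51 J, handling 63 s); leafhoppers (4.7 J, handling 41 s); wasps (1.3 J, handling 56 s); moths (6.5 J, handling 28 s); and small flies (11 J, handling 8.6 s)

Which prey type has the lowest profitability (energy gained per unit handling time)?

Profitability E/h (J/s): large flies = 0.51/63 = 0.0081, leafhoppers = 4.7/41 = 0.115, wasps = 1.3/56 = 0.0232, moths = 6.5/28 = 0.232, small flies = 11/8.6 = 1.28.
Ranked: small flies > moths > leafhoppers > wasps > large flies.

large flies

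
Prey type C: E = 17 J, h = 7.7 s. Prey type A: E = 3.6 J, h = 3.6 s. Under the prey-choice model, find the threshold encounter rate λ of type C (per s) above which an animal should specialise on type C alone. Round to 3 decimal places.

The zero-one rule: include type A iff E₂/h₂ > λE₁/(1+λh₁). Equality gives the switch point.
λE₁h₂ = E₂ + λE₂h₁ ⇒ λ = E₂/(E₁h₂ − E₂h₁) = 3.6/(61.2 − 27.72) = 0.1075 per s.

0.108 per s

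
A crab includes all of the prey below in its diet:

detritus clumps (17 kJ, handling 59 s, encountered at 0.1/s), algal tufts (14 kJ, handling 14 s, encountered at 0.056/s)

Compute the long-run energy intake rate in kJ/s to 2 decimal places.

Energy encountered per unit search time: 0.1×17 + 0.056×14 = 2.484 kJ/s.
Handling time per unit search time: 0.1×59 + 0.056×14 = 6.684.
Rate = 2.484/(1 + 6.684) = 0.3233 kJ/s.

0.32 kJ/s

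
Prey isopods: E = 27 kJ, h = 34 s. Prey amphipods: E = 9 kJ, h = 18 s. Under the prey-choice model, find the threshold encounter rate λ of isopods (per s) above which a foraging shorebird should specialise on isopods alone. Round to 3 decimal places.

0.050 per s

The zero-one rule: include amphipods iff E₂/h₂ > λE₁/(1+λh₁). Equality gives the switch point.
λE₁h₂ = E₂ + λE₂h₁ ⇒ λ = E₂/(E₁h₂ − E₂h₁) = 9/(486 − 306) = 0.05 per s.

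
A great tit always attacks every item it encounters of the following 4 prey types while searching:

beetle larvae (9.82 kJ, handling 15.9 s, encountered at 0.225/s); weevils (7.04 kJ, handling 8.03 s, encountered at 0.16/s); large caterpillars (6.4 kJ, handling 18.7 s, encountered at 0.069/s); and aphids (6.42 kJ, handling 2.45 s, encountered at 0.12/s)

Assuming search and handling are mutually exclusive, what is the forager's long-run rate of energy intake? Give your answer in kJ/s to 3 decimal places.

0.611 kJ/s

Energy encountered per unit search time: 0.225×9.82 + 0.16×7.04 + 0.069×6.4 + 0.12×6.42 = 4.548 kJ/s.
Handling time per unit search time: 0.225×15.9 + 0.16×8.03 + 0.069×18.7 + 0.12×2.45 = 6.447.
Rate = 4.548/(1 + 6.447) = 0.6107 kJ/s.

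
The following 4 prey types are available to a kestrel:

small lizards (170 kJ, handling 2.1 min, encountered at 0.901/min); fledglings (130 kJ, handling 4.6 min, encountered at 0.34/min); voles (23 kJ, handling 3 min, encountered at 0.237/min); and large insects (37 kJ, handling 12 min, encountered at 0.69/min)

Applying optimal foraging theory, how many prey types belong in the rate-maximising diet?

Profitabilities (E/h, kJ/min): small lizards 81, fledglings 28.3, voles 7.67, large insects 3.08. Add prey in this order while the next type's profitability exceeds the intake rate on those already taken.
Rate on top 1: 52.96. fledglings: 28.3 < 52.96 → exclude; stop.
Optimal diet: small lizards — 1 of 4 types.

1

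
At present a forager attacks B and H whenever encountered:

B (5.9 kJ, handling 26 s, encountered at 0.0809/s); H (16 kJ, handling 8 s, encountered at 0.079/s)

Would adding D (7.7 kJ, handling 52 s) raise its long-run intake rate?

No

On B and H alone, R = ΣλE/(1+Σλh) = 1.741/3.735 = 0.4662 kJ/s.
Profitability of D: 7.7/52 = 0.1481 kJ/s.
0.1481 < 0.4662, so adding D would lower the average — exclude it.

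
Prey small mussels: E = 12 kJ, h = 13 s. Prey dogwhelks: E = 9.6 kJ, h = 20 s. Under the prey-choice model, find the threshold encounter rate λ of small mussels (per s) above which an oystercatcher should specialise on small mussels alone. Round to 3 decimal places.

At the threshold, the rate on small mussels alone equals the profitability of dogwhelks: λ·12/(1 + λ·13) = 9.6/20 = 0.48.
Rearranging, λ(12 − 0.48×13) = 0.48, so λ = 0.48/5.76 = 0.08333 per s.

0.083 per s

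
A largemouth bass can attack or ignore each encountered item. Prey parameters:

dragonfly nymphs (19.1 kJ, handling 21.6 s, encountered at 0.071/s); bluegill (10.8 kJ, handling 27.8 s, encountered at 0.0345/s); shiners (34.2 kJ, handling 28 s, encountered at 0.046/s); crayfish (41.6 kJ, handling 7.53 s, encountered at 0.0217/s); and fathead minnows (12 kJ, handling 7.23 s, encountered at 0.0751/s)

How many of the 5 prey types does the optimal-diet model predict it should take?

3

Profitabilities (E/h, kJ/s): crayfish 5.52, fathead minnows 1.66, shiners 1.22, dragonfly nymphs 0.884, bluegill 0.388. Add prey in this order while the next type's profitability exceeds the intake rate on those already taken.
Rate on top 1: 0.7759. fathead minnows: 1.66 > 0.7759 → include.
Rate on top 2: 1.057. shiners: 1.22 > 1.057 → include.
Rate on top 3: 1.128. dragonfly nymphs: 0.884 < 1.128 → exclude; stop.
Optimal diet: crayfish, fathead minnows, shiners — 3 of 5 types.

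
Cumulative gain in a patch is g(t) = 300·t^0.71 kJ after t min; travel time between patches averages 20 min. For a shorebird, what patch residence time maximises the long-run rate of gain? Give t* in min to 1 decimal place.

Maximise g(t)/(T+t): set derivative to zero → g'(t)(T+t) = g(t).
g'(t) = 0.71·300·t^-0.29. Setting 0.71·300·t^-0.29 = 300·t^0.71/(20+t) gives 0.71(20+t) = t, so 0.29·t = 0.71×20.
t* = 0.71×20/0.29 = 48.97 min.

49.0 min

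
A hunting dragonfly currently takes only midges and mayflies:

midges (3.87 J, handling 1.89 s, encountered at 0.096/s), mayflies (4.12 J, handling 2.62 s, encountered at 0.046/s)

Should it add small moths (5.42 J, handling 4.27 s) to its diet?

Yes

On midges and mayflies alone, R = ΣλE/(1+Σλh) = 0.561/1.302 = 0.4309 J/s.
small moths: E/h = 5.42/4.27 = 1.269 J/s.
Since 1.269 > R, including small moths increases the long-run rate.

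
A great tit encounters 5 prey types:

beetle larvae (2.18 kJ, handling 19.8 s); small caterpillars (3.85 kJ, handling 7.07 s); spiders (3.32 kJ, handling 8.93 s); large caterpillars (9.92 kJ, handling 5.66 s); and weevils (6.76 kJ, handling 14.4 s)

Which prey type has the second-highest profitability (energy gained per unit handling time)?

small caterpillars

In descending order of E/h:
large caterpillars: 9.92/5.66 = 1.75 kJ/s
small caterpillars: 3.85/7.07 = 0.545 kJ/s
weevils: 6.76/14.4 = 0.469 kJ/s
spiders: 3.32/8.93 = 0.372 kJ/s
beetle larvae: 2.18/19.8 = 0.11 kJ/s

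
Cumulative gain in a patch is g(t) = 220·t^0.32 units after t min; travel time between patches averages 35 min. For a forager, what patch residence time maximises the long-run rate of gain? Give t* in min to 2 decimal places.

16.47 min

By the marginal value theorem, leave when the instantaneous gain rate g'(t) equals the habitat-wide average g(t)/(T + t).
g'(t) = 0.32·220·t^-0.68. Setting 0.32·220·t^-0.68 = 220·t^0.32/(35+t) gives 0.32(35+t) = t, so 0.68·t = 0.32×35.
t* = 0.32×35/0.68 = 16.47 min.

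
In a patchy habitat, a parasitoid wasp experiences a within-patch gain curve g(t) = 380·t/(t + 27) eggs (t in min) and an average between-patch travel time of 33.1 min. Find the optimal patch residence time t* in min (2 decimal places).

By the marginal value theorem, leave when the instantaneous gain rate g'(t) equals the habitat-wide average g(t)/(T + t).
g'(t) = 380·27/(t + 27)². Setting 380·27/(t+27)² = 380t/[(t+27)(33.1+t)] gives 27(33.1+t) = t(t+27), so t² = 27×33.1 = 893.7.
t* = √893.7 = 29.89 min.

29.89 min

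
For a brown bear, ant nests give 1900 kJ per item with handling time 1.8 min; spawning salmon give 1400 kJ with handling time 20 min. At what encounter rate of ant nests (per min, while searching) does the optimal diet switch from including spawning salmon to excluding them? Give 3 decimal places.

0.039 per min

At the threshold, the rate on ant nests alone equals the profitability of spawning salmon: λ·1900/(1 + λ·1.8) = 1400/20 = 70.
Rearranging, λ(1900 − 70×1.8) = 70, so λ = 70/1774 = 0.03946 per min.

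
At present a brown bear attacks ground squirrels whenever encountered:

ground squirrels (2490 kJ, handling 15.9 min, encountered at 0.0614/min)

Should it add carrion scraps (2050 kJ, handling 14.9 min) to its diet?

Yes

Current rate: (0.0614×2490)/(1 + 0.0614×15.9) = 77.36 kJ/min.
carrion scraps: E/h = 2050/14.9 = 137.6 kJ/min.
137.6 > 77.36, so adding carrion scraps raises the average — include it.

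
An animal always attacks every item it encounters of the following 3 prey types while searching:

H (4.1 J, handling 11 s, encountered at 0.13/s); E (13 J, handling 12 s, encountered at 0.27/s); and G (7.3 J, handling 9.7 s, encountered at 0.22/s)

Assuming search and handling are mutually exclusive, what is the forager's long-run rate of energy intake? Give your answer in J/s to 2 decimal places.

Energy encountered per unit search time: 0.13×4.1 + 0.27×13 + 0.22×7.3 = 5.649 J/s.
Handling time per unit search time: 0.13×11 + 0.27×12 + 0.22×9.7 = 6.804.
Rate = 5.649/(1 + 6.804) = 0.7239 J/s.

0.72 J/s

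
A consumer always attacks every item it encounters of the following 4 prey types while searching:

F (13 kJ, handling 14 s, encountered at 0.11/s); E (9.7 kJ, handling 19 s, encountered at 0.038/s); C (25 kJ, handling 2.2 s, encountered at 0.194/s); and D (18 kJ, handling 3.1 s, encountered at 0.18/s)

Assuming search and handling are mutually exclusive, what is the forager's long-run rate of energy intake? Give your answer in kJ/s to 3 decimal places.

2.328 kJ/s

R = Σλ_iE_i / (1 + Σλ_ih_i)
Numerator: 0.11×13 + 0.038×9.7 + 0.194×25 + 0.18×18 = 9.889
Denominator: 1 + 0.11×14 + 0.038×19 + 0.194×2.2 + 0.18×3.1 = 4.247
R = 9.889/4.247 = 2.328 kJ/s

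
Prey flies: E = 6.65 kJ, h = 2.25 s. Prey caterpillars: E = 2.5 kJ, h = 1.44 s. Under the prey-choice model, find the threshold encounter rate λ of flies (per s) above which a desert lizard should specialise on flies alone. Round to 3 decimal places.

At the threshold, the rate on flies alone equals the profitability of caterpillars: λ·6.65/(1 + λ·2.25) = 2.5/1.44 = 1.736.
Rearranging, λ(6.65 − 1.736×2.25) = 1.736, so λ = 1.736/2.744 = 0.6328 per s.

0.633 per s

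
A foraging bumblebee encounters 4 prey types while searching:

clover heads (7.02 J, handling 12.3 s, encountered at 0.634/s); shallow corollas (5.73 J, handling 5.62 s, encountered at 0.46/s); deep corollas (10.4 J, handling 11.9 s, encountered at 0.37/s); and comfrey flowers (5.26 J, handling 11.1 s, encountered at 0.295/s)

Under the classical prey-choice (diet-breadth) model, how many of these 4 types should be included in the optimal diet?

2

Profitabilities (E/h, J/s): shallow corollas 1.02, deep corollas 0.874, clover heads 0.571, comfrey flowers 0.474. Add prey in this order while the next type's profitability exceeds the intake rate on those already taken.
Rate on top 1: 0.7352. deep corollas: 0.874 > 0.7352 → include.
Rate on top 2: 0.8117. clover heads: 0.571 < 0.8117 → exclude; stop.
Optimal diet: shallow corollas, deep corollas — 2 of 4 types.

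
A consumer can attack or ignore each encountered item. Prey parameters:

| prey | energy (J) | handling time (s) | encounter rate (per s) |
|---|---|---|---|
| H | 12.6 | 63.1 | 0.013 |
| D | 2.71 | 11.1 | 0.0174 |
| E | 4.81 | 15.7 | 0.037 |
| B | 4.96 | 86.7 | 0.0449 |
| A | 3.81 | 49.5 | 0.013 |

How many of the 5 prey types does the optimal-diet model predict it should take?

3

E/h in descending order: E 0.306, D 0.244, H 0.2, A 0.077, B 0.0572 J/s. The optimal diet is the largest prefix of this list for which every included type satisfies E_i/h_i > R on the types above it.
Rate on top 1: 0.1126. D: 0.244 > 0.1126 → include.
Rate on top 2: 0.1269. H: 0.2 > 0.1269 → include.
Rate on top 3: 0.1499. A: 0.077 < 0.1499 → exclude; stop.
Optimal diet: E, D, H — 3 of 5 types.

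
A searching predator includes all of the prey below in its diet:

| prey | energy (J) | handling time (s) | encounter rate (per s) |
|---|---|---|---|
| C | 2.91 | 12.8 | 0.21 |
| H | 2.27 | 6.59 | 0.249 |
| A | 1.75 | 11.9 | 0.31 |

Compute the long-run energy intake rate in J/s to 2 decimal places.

R = Σλ_iE_i / (1 + Σλ_ih_i)
Numerator: 0.21×2.91 + 0.249×2.27 + 0.31×1.75 = 1.719
Denominator: 1 + 0.21×12.8 + 0.249×6.59 + 0.31×11.9 = 9.018
R = 1.719/9.018 = 0.1906 J/s

0.19 J/s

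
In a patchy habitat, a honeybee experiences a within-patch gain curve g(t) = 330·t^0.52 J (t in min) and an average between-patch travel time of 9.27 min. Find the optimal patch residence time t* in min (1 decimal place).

10.0 min

Maximise g(t)/(T+t): set derivative to zero → g'(t)(T+t) = g(t).
g'(t) = 0.52·330·t^-0.48. Setting 0.52·330·t^-0.48 = 330·t^0.52/(9.27+t) gives 0.52(9.27+t) = t, so 0.48·t = 0.52×9.27.
t* = 0.52×9.27/0.48 = 10.04 min.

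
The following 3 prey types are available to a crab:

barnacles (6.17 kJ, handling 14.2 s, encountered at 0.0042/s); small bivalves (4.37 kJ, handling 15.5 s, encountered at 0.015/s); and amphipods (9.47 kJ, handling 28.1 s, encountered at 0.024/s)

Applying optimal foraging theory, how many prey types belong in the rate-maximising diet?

Profitabilities (E/h, kJ/s): barnacles 0.435, amphipods 0.337, small bivalves 0.282. Add prey in this order while the next type's profitability exceeds the intake rate on those already taken.
Rate on top 1: 0.02446. amphipods: 0.337 > 0.02446 → include.
Rate on top 2: 0.146. small bivalves: 0.282 > 0.146 → include.
Optimal diet: barnacles, amphipods, small bivalves — 3 of 3 types.

3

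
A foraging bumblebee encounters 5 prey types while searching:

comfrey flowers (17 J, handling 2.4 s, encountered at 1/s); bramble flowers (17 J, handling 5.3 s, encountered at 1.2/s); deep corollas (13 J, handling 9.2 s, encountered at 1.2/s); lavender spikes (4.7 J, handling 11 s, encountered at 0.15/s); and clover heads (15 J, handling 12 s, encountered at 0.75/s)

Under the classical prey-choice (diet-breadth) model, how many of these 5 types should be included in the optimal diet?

1

Profitabilities (E/h, J/s): comfrey flowers 7.08, bramble flowers 3.21, deep corollas 1.41, clover heads 1.25, lavender spikes 0.427. Add prey in this order while the next type's profitability exceeds the intake rate on those already taken.
Rate on top 1: 5. bramble flowers: 3.21 < 5 → exclude; stop.
Optimal diet: comfrey flowers — 1 of 5 types.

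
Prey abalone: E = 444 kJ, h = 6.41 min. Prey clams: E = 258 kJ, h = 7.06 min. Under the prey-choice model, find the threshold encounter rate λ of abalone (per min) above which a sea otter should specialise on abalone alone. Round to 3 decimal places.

0.174 per min

At the threshold, the rate on abalone alone equals the profitability of clams: λ·444/(1 + λ·6.41) = 258/7.06 = 36.54.
Rearranging, λ(444 − 36.54×6.41) = 36.54, so λ = 36.54/209.8 = 0.1742 per min.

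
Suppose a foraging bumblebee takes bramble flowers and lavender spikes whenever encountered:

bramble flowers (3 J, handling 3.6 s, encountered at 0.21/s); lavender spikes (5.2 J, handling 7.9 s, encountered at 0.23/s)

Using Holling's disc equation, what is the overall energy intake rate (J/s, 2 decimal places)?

R = Σλ_iE_i / (1 + Σλ_ih_i)
Numerator: 0.21×3 + 0.23×5.2 = 1.826
Denominator: 1 + 0.21×3.6 + 0.23×7.9 = 3.573
R = 1.826/3.573 = 0.5111 J/s

0.51 J/s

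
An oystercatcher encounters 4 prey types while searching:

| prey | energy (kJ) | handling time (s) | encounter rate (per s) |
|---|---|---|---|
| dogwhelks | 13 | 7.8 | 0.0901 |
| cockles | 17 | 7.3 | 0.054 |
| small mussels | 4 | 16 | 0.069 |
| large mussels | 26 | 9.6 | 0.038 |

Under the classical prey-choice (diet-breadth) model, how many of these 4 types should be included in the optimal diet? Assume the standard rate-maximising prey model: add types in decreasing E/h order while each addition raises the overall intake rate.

Profitabilities (E/h, kJ/s): large mussels 2.71, cockles 2.33, dogwhelks 1.67, small mussels 0.25. Add prey in this order while the next type's profitability exceeds the intake rate on those already taken.
Rate on top 1: 0.7239. cockles: 2.33 > 0.7239 → include.
Rate on top 2: 1.084. dogwhelks: 1.67 > 1.084 → include.
Rate on top 3: 1.25. small mussels: 0.25 < 1.25 → exclude; stop.
Optimal diet: large mussels, cockles, dogwhelks — 3 of 4 types.

3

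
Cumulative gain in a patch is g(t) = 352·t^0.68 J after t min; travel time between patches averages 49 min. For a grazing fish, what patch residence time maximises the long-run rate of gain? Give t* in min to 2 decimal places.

By the marginal value theorem, leave when the instantaneous gain rate g'(t) equals the habitat-wide average g(t)/(T + t).
g'(t) = 0.68·352·t^-0.32. Setting 0.68·352·t^-0.32 = 352·t^0.68/(49+t) gives 0.68(49+t) = t, so 0.32·t = 0.68×49.
t* = 0.68×49/0.32 = 104.1 min.

104.13 min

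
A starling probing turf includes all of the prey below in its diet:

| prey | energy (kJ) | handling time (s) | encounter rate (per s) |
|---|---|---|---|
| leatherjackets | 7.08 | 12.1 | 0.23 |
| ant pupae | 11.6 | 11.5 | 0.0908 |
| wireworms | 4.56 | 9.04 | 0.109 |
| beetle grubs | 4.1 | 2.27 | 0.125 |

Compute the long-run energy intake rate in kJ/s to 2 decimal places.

Energy encountered per unit search time: 0.23×7.08 + 0.0908×11.6 + 0.109×4.56 + 0.125×4.1 = 3.691 kJ/s.
Handling time per unit search time: 0.23×12.1 + 0.0908×11.5 + 0.109×9.04 + 0.125×2.27 = 5.096.
Rate = 3.691/(1 + 5.096) = 0.6055 kJ/s.

0.61 kJ/s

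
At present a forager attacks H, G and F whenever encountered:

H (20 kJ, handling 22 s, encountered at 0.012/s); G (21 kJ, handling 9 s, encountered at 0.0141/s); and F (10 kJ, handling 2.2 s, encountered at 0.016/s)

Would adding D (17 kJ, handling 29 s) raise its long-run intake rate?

Yes

On H, G and F alone, R = ΣλE/(1+Σλh) = 0.6961/1.426 = 0.4881 kJ/s.
Profitability of D: 17/29 = 0.5862 kJ/s.
0.5862 > 0.4881, so adding D raises the average — include it.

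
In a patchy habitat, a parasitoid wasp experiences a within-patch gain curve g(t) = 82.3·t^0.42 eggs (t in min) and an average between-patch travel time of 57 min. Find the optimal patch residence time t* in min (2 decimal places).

Optimal t* satisfies g'(t*) = g(t*)/(T + t*).
g'(t) = 0.42·82.3·t^-0.58. Setting 0.42·82.3·t^-0.58 = 82.3·t^0.42/(57+t) gives 0.42(57+t) = t, so 0.58·t = 0.42×57.
t* = 0.42×57/0.58 = 41.28 min.

41.28 min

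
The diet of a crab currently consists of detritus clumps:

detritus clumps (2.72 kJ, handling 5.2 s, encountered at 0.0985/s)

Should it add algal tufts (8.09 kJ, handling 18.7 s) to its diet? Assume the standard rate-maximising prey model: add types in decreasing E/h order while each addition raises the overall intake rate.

Current rate: (0.0985×2.72)/(1 + 0.0985×5.2) = 0.1772 kJ/s.
Profitability of algal tufts: 8.09/18.7 = 0.4326 kJ/s.
0.4326 > 0.1772, so adding algal tufts raises the average — include it.

Yes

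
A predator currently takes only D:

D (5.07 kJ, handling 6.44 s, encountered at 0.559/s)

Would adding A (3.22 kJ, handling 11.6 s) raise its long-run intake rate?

No

Intake rate on the current diet: R = (0.559×5.07) / (1 + 0.559×6.44) = 2.834/4.6 = 0.6161 kJ/s.
A: E/h = 3.22/11.6 = 0.2776 kJ/s.
0.2776 < 0.6161, so adding A would lower the average — exclude it.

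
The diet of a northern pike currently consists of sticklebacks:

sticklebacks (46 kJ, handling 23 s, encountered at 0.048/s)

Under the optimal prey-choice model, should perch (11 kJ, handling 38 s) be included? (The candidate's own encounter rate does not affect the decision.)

On sticklebacks alone, R = ΣλE/(1+Σλh) = 2.208/2.104 = 1.049 kJ/s.
Profitability of perch: 11/38 = 0.2895 kJ/s.
Since 0.2895 < R, time spent handling perch is better spent searching.

No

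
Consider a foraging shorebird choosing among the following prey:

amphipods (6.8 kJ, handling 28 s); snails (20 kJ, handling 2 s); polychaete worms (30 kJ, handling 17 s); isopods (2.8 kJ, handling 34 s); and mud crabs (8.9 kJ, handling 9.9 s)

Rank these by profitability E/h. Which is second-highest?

polychaete worms

In descending order of E/h:
snails: 20/2 = 10 kJ/s
polychaete worms: 30/17 = 1.76 kJ/s
mud crabs: 8.9/9.9 = 0.899 kJ/s
amphipods: 6.8/28 = 0.243 kJ/s
isopods: 2.8/34 = 0.0824 kJ/s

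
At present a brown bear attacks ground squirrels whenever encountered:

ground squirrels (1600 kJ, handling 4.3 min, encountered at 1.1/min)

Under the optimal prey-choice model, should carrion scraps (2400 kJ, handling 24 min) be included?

No

Current rate: (1.1×1600)/(1 + 1.1×4.3) = 307.2 kJ/min.
carrion scraps: E/h = 2400/24 = 100 kJ/min.
100 < 307.2, so adding carrion scraps would lower the average — exclude it.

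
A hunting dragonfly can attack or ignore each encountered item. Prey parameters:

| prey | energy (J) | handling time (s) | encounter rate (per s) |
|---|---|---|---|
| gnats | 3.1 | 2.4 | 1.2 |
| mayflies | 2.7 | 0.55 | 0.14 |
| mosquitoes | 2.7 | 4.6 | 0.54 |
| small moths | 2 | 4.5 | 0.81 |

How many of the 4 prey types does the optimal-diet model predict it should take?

Rank by E/h (J/s): mayflies 4.91, gnats 1.29, mosquitoes 0.587, small moths 0.444. Include each in turn until the next type's E/h falls below the running intake rate.
Rate on top 1: 0.351. gnats: 1.29 > 0.351 → include.
Rate on top 2: 1.036. mosquitoes: 0.587 < 1.036 → exclude; stop.
Optimal diet: mayflies, gnats — 2 of 4 types.

2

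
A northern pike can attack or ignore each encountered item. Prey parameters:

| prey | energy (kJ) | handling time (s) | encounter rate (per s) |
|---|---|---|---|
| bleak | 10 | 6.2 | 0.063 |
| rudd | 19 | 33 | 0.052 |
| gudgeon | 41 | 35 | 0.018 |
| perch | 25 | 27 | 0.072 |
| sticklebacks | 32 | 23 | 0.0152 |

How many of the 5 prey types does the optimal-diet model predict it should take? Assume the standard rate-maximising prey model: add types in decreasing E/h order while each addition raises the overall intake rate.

Rank by E/h (kJ/s): bleak 1.61, sticklebacks 1.39, gudgeon 1.17, perch 0.926, rudd 0.576. Include each in turn until the next type's E/h falls below the running intake rate.
Rate on top 1: 0.453. sticklebacks: 1.39 > 0.453 → include.
Rate on top 2: 0.6415. gudgeon: 1.17 > 0.6415 → include.
Rate on top 3: 0.7824. perch: 0.926 > 0.7824 → include.
Rate on top 4: 0.8471. rudd: 0.576 < 0.8471 → exclude; stop.
Optimal diet: bleak, sticklebacks, gudgeon, perch — 4 of 5 types.

4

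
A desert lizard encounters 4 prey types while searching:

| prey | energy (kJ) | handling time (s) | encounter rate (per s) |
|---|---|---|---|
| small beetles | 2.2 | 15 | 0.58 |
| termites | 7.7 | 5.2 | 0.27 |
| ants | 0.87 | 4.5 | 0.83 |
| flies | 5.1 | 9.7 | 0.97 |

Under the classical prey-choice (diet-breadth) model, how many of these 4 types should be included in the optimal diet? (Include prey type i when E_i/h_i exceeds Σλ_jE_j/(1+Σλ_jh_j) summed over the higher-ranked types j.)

1

Rank by E/h (kJ/s): termites 1.48, flies 0.526, ants 0.193, small beetles 0.147. Include each in turn until the next type's E/h falls below the running intake rate.
Rate on top 1: 0.8648. flies: 0.526 < 0.8648 → exclude; stop.
Optimal diet: termites — 1 of 4 types.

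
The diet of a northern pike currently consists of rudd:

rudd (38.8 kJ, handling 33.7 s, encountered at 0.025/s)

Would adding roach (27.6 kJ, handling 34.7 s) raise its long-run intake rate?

On rudd alone, R = ΣλE/(1+Σλh) = 0.97/1.843 = 0.5265 kJ/s.
roach: E/h = 27.6/34.7 = 0.7954 kJ/s.
0.7954 > 0.5265, so adding roach raises the average — include it.

Yes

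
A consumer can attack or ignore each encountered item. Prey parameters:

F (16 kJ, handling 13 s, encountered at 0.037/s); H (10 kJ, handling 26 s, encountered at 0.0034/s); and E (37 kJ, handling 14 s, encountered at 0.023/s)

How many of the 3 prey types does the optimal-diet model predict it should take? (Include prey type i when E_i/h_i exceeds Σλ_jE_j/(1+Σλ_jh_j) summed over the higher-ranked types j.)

Profitabilities (E/h, kJ/s): E 2.64, F 1.23, H 0.385. Add prey in this order while the next type's profitability exceeds the intake rate on those already taken.
Rate on top 1: 0.6437. F: 1.23 > 0.6437 → include.
Rate on top 2: 0.8003. H: 0.385 < 0.8003 → exclude; stop.
Optimal diet: E, F — 2 of 3 types.

2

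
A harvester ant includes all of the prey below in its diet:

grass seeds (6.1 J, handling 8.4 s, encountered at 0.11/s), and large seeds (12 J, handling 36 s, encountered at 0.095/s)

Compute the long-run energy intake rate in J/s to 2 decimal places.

0.34 J/s

R = (0.11×6.1 + 0.095×12) / (1 + 0.11×8.4 + 0.095×36) = 1.811/5.344 = 0.3389 J/s.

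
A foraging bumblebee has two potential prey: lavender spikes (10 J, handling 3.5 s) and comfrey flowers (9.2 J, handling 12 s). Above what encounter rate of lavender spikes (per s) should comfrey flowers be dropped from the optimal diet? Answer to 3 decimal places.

Drop comfrey flowers once their profitability E₂/h₂ falls below the rate achievable on lavender spikes alone: E₂/h₂ = λE₁/(1 + λh₁).
Solve for λ: λE₁h₂ = E₂(1 + λh₁) → λ(E₁h₂ − E₂h₁) = E₂ → λ = E₂/(E₁h₂ − E₂h₁).
λ = 9.2/(10×12 − 9.2×3.5) = 9.2/87.8 = 0.1048 per s.

0.105 per s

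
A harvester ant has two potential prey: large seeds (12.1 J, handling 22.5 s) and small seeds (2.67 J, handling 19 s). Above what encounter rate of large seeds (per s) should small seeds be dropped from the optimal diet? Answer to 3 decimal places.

Drop small seeds once their profitability E₂/h₂ falls below the rate achievable on large seeds alone: E₂/h₂ = λE₁/(1 + λh₁).
Solve for λ: λE₁h₂ = E₂(1 + λh₁) → λ(E₁h₂ − E₂h₁) = E₂ → λ = E₂/(E₁h₂ − E₂h₁).
λ = 2.67/(12.1×19 − 2.67×22.5) = 2.67/169.8 = 0.01572 per s.

0.016 per s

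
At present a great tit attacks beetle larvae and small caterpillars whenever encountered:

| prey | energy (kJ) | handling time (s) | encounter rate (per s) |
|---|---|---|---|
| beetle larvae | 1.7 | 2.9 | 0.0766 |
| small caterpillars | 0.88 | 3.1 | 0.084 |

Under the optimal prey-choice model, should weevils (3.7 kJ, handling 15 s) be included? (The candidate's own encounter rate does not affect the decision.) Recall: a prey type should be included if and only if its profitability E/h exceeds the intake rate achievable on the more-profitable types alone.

Yes

On beetle larvae and small caterpillars alone, R = ΣλE/(1+Σλh) = 0.2041/1.483 = 0.1377 kJ/s.
weevils: E/h = 3.7/15 = 0.2467 kJ/s.
Since 0.2467 > R, including weevils increases the long-run rate.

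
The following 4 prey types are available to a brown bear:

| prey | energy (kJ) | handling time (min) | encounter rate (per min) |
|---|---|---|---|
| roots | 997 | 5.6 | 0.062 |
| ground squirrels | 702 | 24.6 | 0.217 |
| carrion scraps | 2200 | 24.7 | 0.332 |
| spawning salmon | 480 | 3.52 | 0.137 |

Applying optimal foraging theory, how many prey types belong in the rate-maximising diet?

Rank by E/h (kJ/min): roots 178, spawning salmon 136, carrion scraps 89.1, ground squirrels 28.5. Include each in turn until the next type's E/h falls below the running intake rate.
Rate on top 1: 45.88. spawning salmon: 136 > 45.88 → include.
Rate on top 2: 69.73. carrion scraps: 89.1 > 69.73 → include.
Rate on top 3: 85.54. ground squirrels: 28.5 < 85.54 → exclude; stop.
Optimal diet: roots, spawning salmon, carrion scraps — 3 of 4 types.

3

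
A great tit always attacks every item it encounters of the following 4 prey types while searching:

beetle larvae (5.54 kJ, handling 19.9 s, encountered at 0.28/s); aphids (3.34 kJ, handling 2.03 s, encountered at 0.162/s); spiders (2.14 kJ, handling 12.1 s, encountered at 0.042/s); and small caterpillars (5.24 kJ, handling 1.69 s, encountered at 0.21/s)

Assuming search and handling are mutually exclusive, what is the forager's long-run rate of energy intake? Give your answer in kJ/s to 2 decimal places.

R = (0.28×5.54 + 0.162×3.34 + 0.042×2.14 + 0.21×5.24) / (1 + 0.28×19.9 + 0.162×2.03 + 0.042×12.1 + 0.21×1.69) = 3.283/7.764 = 0.4228 kJ/s.

0.42 kJ/s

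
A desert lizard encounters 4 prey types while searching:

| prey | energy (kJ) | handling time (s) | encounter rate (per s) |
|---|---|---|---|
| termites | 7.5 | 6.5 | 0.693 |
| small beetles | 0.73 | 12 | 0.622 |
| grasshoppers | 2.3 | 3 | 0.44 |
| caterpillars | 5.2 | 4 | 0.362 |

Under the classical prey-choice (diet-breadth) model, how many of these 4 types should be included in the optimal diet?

E/h in descending order: caterpillars 1.3, termites 1.15, grasshoppers 0.767, small beetles 0.0608 kJ/s. The optimal diet is the largest prefix of this list for which every included type satisfies E_i/h_i > R on the types above it.
Rate on top 1: 0.769. termites: 1.15 > 0.769 → include.
Rate on top 2: 1.018. grasshoppers: 0.767 < 1.018 → exclude; stop.
Optimal diet: caterpillars, termites — 2 of 4 types.

2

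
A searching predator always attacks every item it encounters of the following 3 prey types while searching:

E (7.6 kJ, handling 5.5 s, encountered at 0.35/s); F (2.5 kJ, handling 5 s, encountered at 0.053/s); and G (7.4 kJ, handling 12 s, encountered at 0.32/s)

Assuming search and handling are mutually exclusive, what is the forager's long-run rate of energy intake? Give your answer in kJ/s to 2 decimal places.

0.73 kJ/s

R = (0.35×7.6 + 0.053×2.5 + 0.32×7.4) / (1 + 0.35×5.5 + 0.053×5 + 0.32×12) = 5.16/7.03 = 0.7341 kJ/s.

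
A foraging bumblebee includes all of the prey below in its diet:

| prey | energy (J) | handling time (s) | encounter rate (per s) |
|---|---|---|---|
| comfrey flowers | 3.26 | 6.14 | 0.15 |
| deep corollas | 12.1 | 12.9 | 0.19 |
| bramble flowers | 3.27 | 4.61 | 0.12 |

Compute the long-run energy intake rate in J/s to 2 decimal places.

R = Σλ_iE_i / (1 + Σλ_ih_i)
Numerator: 0.15×3.26 + 0.19×12.1 + 0.12×3.27 = 3.18
Denominator: 1 + 0.15×6.14 + 0.19×12.9 + 0.12×4.61 = 4.925
R = 3.18/4.925 = 0.6457 J/s

0.65 J/s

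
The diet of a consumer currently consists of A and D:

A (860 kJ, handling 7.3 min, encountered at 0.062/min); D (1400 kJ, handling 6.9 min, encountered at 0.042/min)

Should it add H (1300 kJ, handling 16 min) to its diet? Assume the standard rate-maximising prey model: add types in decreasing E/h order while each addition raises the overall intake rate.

Yes

Current rate: (0.062×860 + 0.042×1400)/(1 + 0.062×7.3 + 0.042×6.9) = 64.35 kJ/min.
Profitability of H: 1300/16 = 81.25 kJ/min.
Since 81.25 > R, including H increases the long-run rate.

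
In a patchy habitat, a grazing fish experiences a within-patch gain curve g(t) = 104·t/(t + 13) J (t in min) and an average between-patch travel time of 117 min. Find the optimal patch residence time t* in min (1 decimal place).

39.0 min

Maximise g(t)/(T+t): set derivative to zero → g'(t)(T+t) = g(t).
g'(t) = 104·13/(t + 13)². Setting 104·13/(t+13)² = 104t/[(t+13)(117+t)] gives 13(117+t) = t(t+13), so t² = 13×117 = 1521.
t* = √1521 = 39 min.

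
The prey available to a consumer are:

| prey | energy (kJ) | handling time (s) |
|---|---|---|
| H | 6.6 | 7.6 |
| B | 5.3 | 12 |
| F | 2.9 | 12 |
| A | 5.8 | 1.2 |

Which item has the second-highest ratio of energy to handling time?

Profitability E/h (kJ/s): H = 6.6/7.6 = 0.868, B = 5.3/12 = 0.442, F = 2.9/12 = 0.242, A = 5.8/1.2 = 4.83.
Ranked: A > H > B > F.

H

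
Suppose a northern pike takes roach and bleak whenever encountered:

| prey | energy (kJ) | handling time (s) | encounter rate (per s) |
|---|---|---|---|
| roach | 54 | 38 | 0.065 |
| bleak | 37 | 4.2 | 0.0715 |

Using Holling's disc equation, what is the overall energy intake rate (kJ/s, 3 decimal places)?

Energy encountered per unit search time: 0.065×54 + 0.0715×37 = 6.155 kJ/s.
Handling time per unit search time: 0.065×38 + 0.0715×4.2 = 2.77.
Rate = 6.155/(1 + 2.77) = 1.633 kJ/s.

1.633 kJ/s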